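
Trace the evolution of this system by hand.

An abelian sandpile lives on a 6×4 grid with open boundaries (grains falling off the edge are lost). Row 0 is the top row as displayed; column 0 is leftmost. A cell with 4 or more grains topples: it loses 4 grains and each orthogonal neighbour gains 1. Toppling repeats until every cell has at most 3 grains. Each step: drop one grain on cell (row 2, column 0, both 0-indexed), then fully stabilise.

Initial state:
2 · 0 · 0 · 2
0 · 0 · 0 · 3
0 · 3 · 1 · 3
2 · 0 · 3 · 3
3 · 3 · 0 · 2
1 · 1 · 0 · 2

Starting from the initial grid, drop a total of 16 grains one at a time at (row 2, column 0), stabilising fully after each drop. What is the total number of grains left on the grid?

43

step 0: 2 · 0 · 0 · 2
0 · 0 · 0 · 3
0 · 3 · 1 · 3
2 · 0 · 3 · 3
3 · 3 · 0 · 2
1 · 1 · 0 · 2
step 1: 2 · 0 · 0 · 2
0 · 0 · 0 · 3
1 · 3 · 1 · 3
2 · 0 · 3 · 3
3 · 3 · 0 · 2
1 · 1 · 0 · 2
step 2: 2 · 0 · 0 · 2
0 · 0 · 0 · 3
2 · 3 · 1 · 3
2 · 0 · 3 · 3
3 · 3 · 0 · 2
1 · 1 · 0 · 2
step 3: 2 · 0 · 0 · 2
0 · 0 · 0 · 3
3 · 3 · 1 · 3
2 · 0 · 3 · 3
3 · 3 · 0 · 2
1 · 1 · 0 · 2
step 4: 2 · 0 · 0 · 2
1 · 1 · 0 · 3
1 · 0 · 2 · 3
3 · 1 · 3 · 3
3 · 3 · 0 · 2
1 · 1 · 0 · 2
step 5: 2 · 0 · 0 · 2
1 · 1 · 0 · 3
2 · 0 · 2 · 3
3 · 1 · 3 · 3
3 · 3 · 0 · 2
1 · 1 · 0 · 2
step 6: 2 · 0 · 0 · 2
1 · 1 · 0 · 3
3 · 0 · 2 · 3
3 · 1 · 3 · 3
3 · 3 · 0 · 2
1 · 1 · 0 · 2
step 7: 2 · 0 · 0 · 2
2 · 1 · 0 · 3
1 · 1 · 2 · 3
1 · 3 · 3 · 3
1 · 0 · 1 · 2
2 · 2 · 0 · 2
step 8: 2 · 0 · 0 · 2
2 · 1 · 0 · 3
2 · 1 · 2 · 3
1 · 3 · 3 · 3
1 · 0 · 1 · 2
2 · 2 · 0 · 2
step 9: 2 · 0 · 0 · 2
2 · 1 · 0 · 3
3 · 1 · 2 · 3
1 · 3 · 3 · 3
1 · 0 · 1 · 2
2 · 2 · 0 · 2
step 10: 2 · 0 · 0 · 2
3 · 1 · 0 · 3
0 · 2 · 2 · 3
2 · 3 · 3 · 3
1 · 0 · 1 · 2
2 · 2 · 0 · 2
step 11: 2 · 0 · 0 · 2
3 · 1 · 0 · 3
1 · 2 · 2 · 3
2 · 3 · 3 · 3
1 · 0 · 1 · 2
2 · 2 · 0 · 2
step 12: 2 · 0 · 0 · 2
3 · 1 · 0 · 3
2 · 2 · 2 · 3
2 · 3 · 3 · 3
1 · 0 · 1 · 2
2 · 2 · 0 · 2
step 13: 2 · 0 · 0 · 2
3 · 1 · 0 · 3
3 · 2 · 2 · 3
2 · 3 · 3 · 3
1 · 0 · 1 · 2
2 · 2 · 0 · 2
step 14: 3 · 0 · 0 · 2
0 · 2 · 0 · 3
1 · 3 · 2 · 3
3 · 3 · 3 · 3
1 · 0 · 1 · 2
2 · 2 · 0 · 2
step 15: 3 · 0 · 0 · 2
0 · 2 · 0 · 3
2 · 3 · 2 · 3
3 · 3 · 3 · 3
1 · 0 · 1 · 2
2 · 2 · 0 · 2
step 16: 3 · 0 · 0 · 2
0 · 2 · 0 · 3
3 · 3 · 2 · 3
3 · 3 · 3 · 3
1 · 0 · 1 · 2
2 · 2 · 0 · 2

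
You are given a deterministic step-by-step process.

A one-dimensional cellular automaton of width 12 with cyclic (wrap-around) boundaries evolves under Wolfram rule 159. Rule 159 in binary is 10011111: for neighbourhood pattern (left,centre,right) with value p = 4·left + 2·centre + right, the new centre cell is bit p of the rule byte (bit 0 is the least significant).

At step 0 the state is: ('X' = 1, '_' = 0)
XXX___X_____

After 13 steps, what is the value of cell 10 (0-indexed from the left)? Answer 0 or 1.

1

[0] XXX___X_____
[1] XX_XXXXXXXXX
[2] X__XXXXXXXXX
[3] _XXXXXXXXXXX
[4] _XXXXXXXXXX_
[5] XXXXXXXXXX_X
[6] XXXXXXXXX__X
[7] XXXXXXXX_XXX
[8] XXXXXXX__XXX
[9] XXXXXX_XXXXX
[10] XXXXX__XXXXX
[11] XXXX_XXXXXXX
[12] XXX__XXXXXXX
[13] XX_XXXXXXXXX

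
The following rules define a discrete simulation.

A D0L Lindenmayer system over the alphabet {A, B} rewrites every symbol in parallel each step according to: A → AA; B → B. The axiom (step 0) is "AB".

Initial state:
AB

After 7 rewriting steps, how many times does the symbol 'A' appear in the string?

128

step 0: AB
step 1: AAB
step 2: AAAAB
step 3: AAAAAAAAB
step 4: AAAAAAAAAAAAAAAAB
step 5: AAAAAAAAAAAAAAAAAAAAAAAAAAAAAAAAB
step 6: AAAAAAAAAAAAAAAAAAAAAAAAAAAAAAAAAAAAAAAAAAAAAAAAAAAAAAAAAAAAAAAAB
step 7: AAAAAAAAAAAAAAAAAAAAAAAAAAAAAAAAAAAAAAAAAAAAAAAAAAAAAAAAAA…AAAAAAAAAAAAAAAAAAAAAAAAAAAAAAAAAAAAAAAAAAAAAAAAAAAAAAAAAB  (len 129)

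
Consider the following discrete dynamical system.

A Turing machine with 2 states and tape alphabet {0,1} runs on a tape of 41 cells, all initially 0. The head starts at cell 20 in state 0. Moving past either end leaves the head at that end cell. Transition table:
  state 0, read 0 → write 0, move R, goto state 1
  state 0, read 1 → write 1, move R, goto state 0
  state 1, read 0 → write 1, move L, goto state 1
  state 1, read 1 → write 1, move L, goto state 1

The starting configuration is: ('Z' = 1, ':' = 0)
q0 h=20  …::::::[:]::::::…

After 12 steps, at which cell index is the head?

[0] q0 h=20  …::::::[:]::::::…
[1] q1 h=21  …::::::[:]::::::…
[2] q1 h=20  …::::::[:]Z:::::…
[3] q1 h=19  …::::::[:]ZZ::::…
[4] q1 h=18  …::::::[:]ZZZ:::…
[5] q1 h=17  …::::::[:]ZZZZ::…
[6] q1 h=16  …::::::[:]ZZZZZ:…
[7] q1 h=15  …::::::[:]ZZZZZZ…
[8] q1 h=14  …::::::[:]ZZZZZZ…
[9] q1 h=13  …::::::[:]ZZZZZZ…
[10] q1 h=12  …::::::[:]ZZZZZZ…
[11] q1 h=11  …::::::[:]ZZZZZZ…
[12] q1 h=10  …::::::[:]ZZZZZZ…

10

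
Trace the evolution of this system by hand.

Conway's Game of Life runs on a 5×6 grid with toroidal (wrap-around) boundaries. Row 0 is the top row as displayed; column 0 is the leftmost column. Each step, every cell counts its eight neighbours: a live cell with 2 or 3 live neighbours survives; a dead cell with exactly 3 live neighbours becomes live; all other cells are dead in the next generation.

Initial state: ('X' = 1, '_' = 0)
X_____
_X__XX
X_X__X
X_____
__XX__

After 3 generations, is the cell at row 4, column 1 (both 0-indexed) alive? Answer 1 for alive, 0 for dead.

step 0: X_____
_X__XX
X_X__X
X_____
__XX__
step 1: XXXXXX
_X__X_
____X_
X_XX_X
_X____
step 2: ___XXX
_X____
XXX_X_
XXXXXX
______
step 3: ____X_
_X____
____X_
____X_
_X____

1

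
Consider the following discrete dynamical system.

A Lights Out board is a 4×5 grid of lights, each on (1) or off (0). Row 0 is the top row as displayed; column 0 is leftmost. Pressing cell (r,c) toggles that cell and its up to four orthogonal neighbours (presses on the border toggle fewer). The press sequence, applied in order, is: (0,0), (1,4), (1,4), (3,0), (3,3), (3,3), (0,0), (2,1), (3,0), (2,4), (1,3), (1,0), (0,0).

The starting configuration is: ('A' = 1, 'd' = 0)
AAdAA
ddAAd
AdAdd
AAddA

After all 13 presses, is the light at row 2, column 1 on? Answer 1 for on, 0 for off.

1

gen 0: AAdAA
ddAAd
AdAdd
AAddA
gen 1: dddAA
AdAAd
AdAdd
AAddA
gen 2: dddAd
AdAdA
AdAdA
AAddA
gen 3: dddAA
AdAAd
AdAdd
AAddA
gen 4: dddAA
AdAAd
ddAdd
ddddA
gen 5: dddAA
AdAAd
ddAAd
ddAAd
gen 6: dddAA
AdAAd
ddAdd
ddddA
gen 7: AAdAA
ddAAd
ddAdd
ddddA
gen 8: AAdAA
dAAAd
AAddd
dAddA
gen 9: AAdAA
dAAAd
dAddd
AdddA
gen 10: AAdAA
dAAAA
dAdAA
Adddd
gen 11: AAddA
dAddd
dAddA
Adddd
gen 12: dAddA
Adddd
AAddA
Adddd
gen 13: AdddA
ddddd
AAddA
Adddd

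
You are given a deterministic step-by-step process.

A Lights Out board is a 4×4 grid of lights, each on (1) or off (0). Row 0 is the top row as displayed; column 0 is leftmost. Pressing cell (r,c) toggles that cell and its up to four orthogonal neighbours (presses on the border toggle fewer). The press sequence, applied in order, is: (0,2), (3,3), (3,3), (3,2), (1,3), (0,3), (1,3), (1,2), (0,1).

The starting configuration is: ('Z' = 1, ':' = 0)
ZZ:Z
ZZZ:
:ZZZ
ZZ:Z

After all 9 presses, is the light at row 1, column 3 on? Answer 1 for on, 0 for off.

0

[0] ZZ:Z
ZZZ:
:ZZZ
ZZ:Z
[1] Z:Z:
ZZ::
:ZZZ
ZZ:Z
[2] Z:Z:
ZZ::
:ZZ:
ZZZ:
[3] Z:Z:
ZZ::
:ZZZ
ZZ:Z
[4] Z:Z:
ZZ::
:Z:Z
Z:Z:
[5] Z:ZZ
ZZZZ
:Z::
Z:Z:
[6] Z:::
ZZZ:
:Z::
Z:Z:
[7] Z::Z
ZZ:Z
:Z:Z
Z:Z:
[8] Z:ZZ
Z:Z:
:ZZZ
Z:Z:
[9] :Z:Z
ZZZ:
:ZZZ
Z:Z:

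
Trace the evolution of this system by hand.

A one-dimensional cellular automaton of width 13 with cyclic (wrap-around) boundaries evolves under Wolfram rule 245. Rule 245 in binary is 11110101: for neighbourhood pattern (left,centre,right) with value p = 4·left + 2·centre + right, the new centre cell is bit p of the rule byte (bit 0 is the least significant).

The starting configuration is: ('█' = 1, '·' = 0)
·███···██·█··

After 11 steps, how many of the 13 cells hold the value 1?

gen 0: ·███···██·█··
gen 1: ··████··█████
gen 2: █··████··████
gen 3: ██··████··███
gen 4: ███··████··██
gen 5: ████··████··█
gen 6: █████··████··
gen 7: ·█████··████·
gen 8: ··█████··████
gen 9: █··█████··███
gen 10: ██··█████··██
gen 11: ███··█████··█

9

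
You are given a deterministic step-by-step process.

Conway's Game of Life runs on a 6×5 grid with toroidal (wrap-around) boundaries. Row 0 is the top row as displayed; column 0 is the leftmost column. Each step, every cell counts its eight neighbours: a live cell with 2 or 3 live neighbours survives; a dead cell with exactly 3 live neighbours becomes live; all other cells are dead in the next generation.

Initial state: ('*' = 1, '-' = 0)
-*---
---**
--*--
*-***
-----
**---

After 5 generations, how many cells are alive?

2

step 0: -*---
---**
--*--
*-***
-----
**---
step 1: -**-*
--**-
***--
-****
--**-
**---
step 2: ----*
----*
*----
----*
-----
*---*
step 3: ---**
*---*
*---*
-----
*---*
*---*
step 4: ---*-
-----
*---*
-----
*---*
-----
step 5: -----
----*
-----
-----
-----
----*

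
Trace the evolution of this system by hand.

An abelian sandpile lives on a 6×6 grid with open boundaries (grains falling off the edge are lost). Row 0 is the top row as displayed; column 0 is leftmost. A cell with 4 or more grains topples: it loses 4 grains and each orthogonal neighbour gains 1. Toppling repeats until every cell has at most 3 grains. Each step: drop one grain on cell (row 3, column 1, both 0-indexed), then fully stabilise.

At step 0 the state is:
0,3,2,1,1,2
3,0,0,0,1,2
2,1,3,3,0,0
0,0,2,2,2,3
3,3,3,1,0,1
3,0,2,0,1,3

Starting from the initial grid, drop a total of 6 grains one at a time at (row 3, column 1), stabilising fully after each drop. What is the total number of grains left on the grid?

56

t=0: 0,3,2,1,1,2
3,0,0,0,1,2
2,1,3,3,0,0
0,0,2,2,2,3
3,3,3,1,0,1
3,0,2,0,1,3
t=1: 0,3,2,1,1,2
3,0,0,0,1,2
2,1,3,3,0,0
0,1,2,2,2,3
3,3,3,1,0,1
3,0,2,0,1,3
t=2: 0,3,2,1,1,2
3,0,0,0,1,2
2,1,3,3,0,0
0,2,2,2,2,3
3,3,3,1,0,1
3,0,2,0,1,3
t=3: 0,3,2,1,1,2
3,0,0,0,1,2
2,1,3,3,0,0
0,3,2,2,2,3
3,3,3,1,0,1
3,0,2,0,1,3
t=4: 0,3,2,1,1,2
3,0,1,1,1,2
2,3,1,1,1,0
2,2,2,0,3,3
1,2,1,3,0,1
0,2,3,0,1,3
t=5: 0,3,2,1,1,2
3,0,1,1,1,2
2,3,1,1,1,0
2,3,2,0,3,3
1,2,1,3,0,1
0,2,3,0,1,3
t=6: 0,3,2,1,1,2
3,1,1,1,1,2
3,0,2,1,1,0
3,1,3,0,3,3
1,3,1,3,0,1
0,2,3,0,1,3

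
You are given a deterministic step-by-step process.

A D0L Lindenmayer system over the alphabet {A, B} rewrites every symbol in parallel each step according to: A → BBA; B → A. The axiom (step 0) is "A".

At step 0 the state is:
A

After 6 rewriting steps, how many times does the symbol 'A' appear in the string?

[0] A
[1] BBA
[2] AABBA
[3] BBABBAAABBA
[4] AABBAAABBABBABBAAABBA
[5] BBABBAAABBABBABBAAABBAAABBAAABBABBABBAAABBA
[6] AABBAAABBABBABBAAABBAAABBAAABBABBABBAAABBABBABBAAABBABBABBAAABBAAABBAAABBABBABBAAABBA

43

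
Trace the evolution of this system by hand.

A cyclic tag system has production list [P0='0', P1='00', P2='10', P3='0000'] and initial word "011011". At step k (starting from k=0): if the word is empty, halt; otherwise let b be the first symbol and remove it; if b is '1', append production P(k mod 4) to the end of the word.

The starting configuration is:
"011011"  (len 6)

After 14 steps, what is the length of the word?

0

[0] "011011"  (len 6)
[1] "11011"  (len 5)
[2] "101100"  (len 6)
[3] "0110010"  (len 7)
[4] "110010"  (len 6)
[5] "100100"  (len 6)
[6] "0010000"  (len 7)
[7] "010000"  (len 6)
[8] "10000"  (len 5)
[9] "00000"  (len 5)
[10] "0000"  (len 4)
[11] "000"  (len 3)
[12] "00"  (len 2)
[13] "0"  (len 1)
[14] (halted — word empty)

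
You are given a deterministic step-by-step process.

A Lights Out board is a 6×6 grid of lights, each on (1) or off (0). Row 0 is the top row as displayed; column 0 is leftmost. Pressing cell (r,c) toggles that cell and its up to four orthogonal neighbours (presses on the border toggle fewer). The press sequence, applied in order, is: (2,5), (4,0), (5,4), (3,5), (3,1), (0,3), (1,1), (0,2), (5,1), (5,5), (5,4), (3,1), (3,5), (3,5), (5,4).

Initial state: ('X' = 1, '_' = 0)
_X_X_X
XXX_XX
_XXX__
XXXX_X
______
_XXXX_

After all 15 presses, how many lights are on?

[0] _X_X_X
XXX_XX
_XXX__
XXXX_X
______
_XXXX_
[1] _X_X_X
XXX_X_
_XXXXX
XXXX__
______
_XXXX_
[2] _X_X_X
XXX_X_
_XXXXX
_XXX__
XX____
XXXXX_
[3] _X_X_X
XXX_X_
_XXXXX
_XXX__
XX__X_
XXX__X
[4] _X_X_X
XXX_X_
_XXXX_
_XXXXX
XX__XX
XXX__X
[5] _X_X_X
XXX_X_
__XXX_
X__XXX
X___XX
XXX__X
[6] _XX_XX
XXXXX_
__XXX_
X__XXX
X___XX
XXX__X
[7] __X_XX
___XX_
_XXXX_
X__XXX
X___XX
XXX__X
[8] _X_XXX
__XXX_
_XXXX_
X__XXX
X___XX
XXX__X
[9] _X_XXX
__XXX_
_XXXX_
X__XXX
XX__XX
_____X
[10] _X_XXX
__XXX_
_XXXX_
X__XXX
XX__X_
____X_
[11] _X_XXX
__XXX_
_XXXX_
X__XXX
XX____
___X_X
[12] _X_XXX
__XXX_
__XXX_
_XXXXX
X_____
___X_X
[13] _X_XXX
__XXX_
__XXXX
_XXX__
X____X
___X_X
[14] _X_XXX
__XXX_
__XXX_
_XXXXX
X_____
___X_X
[15] _X_XXX
__XXX_
__XXX_
_XXXXX
X___X_
____X_

18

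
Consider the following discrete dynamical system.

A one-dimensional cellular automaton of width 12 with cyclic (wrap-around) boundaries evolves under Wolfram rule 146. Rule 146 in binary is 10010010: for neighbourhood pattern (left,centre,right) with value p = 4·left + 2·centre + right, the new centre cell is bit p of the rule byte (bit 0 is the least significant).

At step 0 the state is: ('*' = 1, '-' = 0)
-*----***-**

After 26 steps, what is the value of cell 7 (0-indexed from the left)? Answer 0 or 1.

k=0  -*----***-**
k=1  --*--*-*----
k=2  -*-**---*---
k=3  *----*-*-*--
k=4  -*--*-----**
k=5  --**-*---*--
k=6  -*----*-*-*-
k=7  *-*--*-----*
k=8  ---**-*---*-
k=9  --*----*-*-*
k=10  **-*--*-----
k=11  ----**-*---*
k=12  *--*----*-*-
k=13  -**-*--*----
k=14  *----**-*---
k=15  -*--*----*-*
k=16  --**-*--*---
k=17  -*----**-*--
k=18  *-*--*----*-
k=19  ---**-*--*--
k=20  --*----**-*-
k=21  -*-*--*----*
k=22  ----**-*--*-
k=23  ---*----**-*
k=24  *-*-*--*----
k=25  -----**-*--*
k=26  *---*----**-

0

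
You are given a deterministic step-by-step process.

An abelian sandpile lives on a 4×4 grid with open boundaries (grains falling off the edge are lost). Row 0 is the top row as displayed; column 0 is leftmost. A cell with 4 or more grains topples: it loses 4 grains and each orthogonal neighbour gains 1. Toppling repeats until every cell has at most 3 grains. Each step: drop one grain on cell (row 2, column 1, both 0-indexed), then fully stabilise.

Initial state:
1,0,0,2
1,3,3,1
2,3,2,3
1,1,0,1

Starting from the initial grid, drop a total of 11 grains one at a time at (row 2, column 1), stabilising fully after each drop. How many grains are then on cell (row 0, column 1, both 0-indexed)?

t=0: 1,0,0,2
1,3,3,1
2,3,2,3
1,1,0,1
t=1: 1,1,1,2
2,1,1,3
3,2,1,0
1,2,1,2
t=2: 1,1,1,2
2,1,1,3
3,3,1,0
1,2,1,2
t=3: 1,1,1,2
3,2,1,3
0,1,2,0
2,3,1,2
t=4: 1,1,1,2
3,2,1,3
0,2,2,0
2,3,1,2
t=5: 1,1,1,2
3,2,1,3
0,3,2,0
2,3,1,2
t=6: 1,1,1,2
3,3,1,3
1,1,3,0
3,0,2,2
t=7: 1,1,1,2
3,3,1,3
1,2,3,0
3,0,2,2
t=8: 1,1,1,2
3,3,1,3
1,3,3,0
3,0,2,2
t=9: 2,2,1,2
0,1,3,3
3,2,0,1
3,1,3,2
t=10: 2,2,1,2
0,1,3,3
3,3,0,1
3,1,3,2
t=11: 2,2,1,2
1,2,3,3
1,1,1,1
0,3,3,2

2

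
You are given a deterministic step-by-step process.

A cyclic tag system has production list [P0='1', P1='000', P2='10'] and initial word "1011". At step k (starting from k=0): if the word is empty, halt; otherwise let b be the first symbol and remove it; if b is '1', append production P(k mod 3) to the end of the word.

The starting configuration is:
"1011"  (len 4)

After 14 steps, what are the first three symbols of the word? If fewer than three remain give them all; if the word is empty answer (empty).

001

[0] "1011"  (len 4)
[1] "0111"  (len 4)
[2] "111"  (len 3)
[3] "1110"  (len 4)
[4] "1101"  (len 4)
[5] "101000"  (len 6)
[6] "0100010"  (len 7)
[7] "100010"  (len 6)
[8] "00010000"  (len 8)
[9] "0010000"  (len 7)
[10] "010000"  (len 6)
[11] "10000"  (len 5)
[12] "000010"  (len 6)
[13] "00010"  (len 5)
[14] "0010"  (len 4)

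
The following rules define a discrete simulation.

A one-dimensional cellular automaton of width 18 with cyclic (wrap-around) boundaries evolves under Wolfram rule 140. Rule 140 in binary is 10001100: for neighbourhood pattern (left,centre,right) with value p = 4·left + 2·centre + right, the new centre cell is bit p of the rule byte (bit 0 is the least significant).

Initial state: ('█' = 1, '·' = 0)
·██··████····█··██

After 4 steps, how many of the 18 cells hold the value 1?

4

step 0: ·██··████····█··██
step 1: ·█···███·····█··█·
step 2: ·█···██······█··█·
step 3: ·█···█·······█··█·
step 4: ·█···█·······█··█·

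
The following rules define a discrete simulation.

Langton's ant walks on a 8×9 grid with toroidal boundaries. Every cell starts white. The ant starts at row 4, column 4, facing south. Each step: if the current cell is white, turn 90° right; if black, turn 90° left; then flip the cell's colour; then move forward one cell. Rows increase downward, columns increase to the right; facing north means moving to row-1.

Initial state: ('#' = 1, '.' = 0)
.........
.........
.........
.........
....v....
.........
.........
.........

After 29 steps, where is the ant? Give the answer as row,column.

step 0: .........
.........
.........
.........
....v....
.........
.........
.........
step 1: .........
.........
.........
.........
...<#....
.........
.........
.........
step 2: .........
.........
.........
...^.....
...##....
.........
.........
.........
step 3: .........
.........
.........
...#>....
...##....
.........
.........
.........
step 4: .........
.........
.........
...##....
...#v....
.........
.........
.........
step 5: .........
.........
.........
...##....
...#.>...
.........
.........
.........
step 6: .........
.........
.........
...##....
...#.#...
.....v...
.........
.........
step 7: .........
.........
.........
...##....
...#.#...
....<#...
.........
.........
step 8: .........
.........
.........
...##....
...#^#...
....##...
.........
.........
step 9: .........
.........
.........
...##....
...##>...
....##...
.........
.........
step 10: .........
.........
.........
...##^...
...##....
....##...
.........
.........
step 11: .........
.........
.........
...###>..
...##....
....##...
.........
.........
step 12: .........
.........
.........
...####..
...##.v..
....##...
.........
.........
step 13: .........
.........
.........
...####..
...##<#..
....##...
.........
.........
step 14: .........
.........
.........
...##^#..
...####..
....##...
.........
.........
step 15: .........
.........
.........
...#<.#..
...####..
....##...
.........
.........
step 16: .........
.........
.........
...#..#..
...#v##..
....##...
.........
.........
step 17: .........
.........
.........
...#..#..
...#.>#..
....##...
.........
.........
step 18: .........
.........
.........
...#.^#..
...#..#..
....##...
.........
.........
step 19: .........
.........
.........
...#.#>..
...#..#..
....##...
.........
.........
step 20: .........
.........
......^..
...#.#...
...#..#..
....##...
.........
.........
step 21: .........
.........
......#>.
...#.#...
...#..#..
....##...
.........
.........
step 22: .........
.........
......##.
...#.#.v.
...#..#..
....##...
.........
.........
step 23: .........
.........
......##.
...#.#<#.
...#..#..
....##...
.........
.........
step 24: .........
.........
......^#.
...#.###.
...#..#..
....##...
.........
.........
step 25: .........
.........
.....<.#.
...#.###.
...#..#..
....##...
.........
.........
step 26: .........
.....^...
.....#.#.
...#.###.
...#..#..
....##...
.........
.........
step 27: .........
.....#>..
.....#.#.
...#.###.
...#..#..
....##...
.........
.........
step 28: .........
.....##..
.....#v#.
...#.###.
...#..#..
....##...
.........
.........
step 29: .........
.....##..
.....<##.
...#.###.
...#..#..
....##...
.........
.........

2,5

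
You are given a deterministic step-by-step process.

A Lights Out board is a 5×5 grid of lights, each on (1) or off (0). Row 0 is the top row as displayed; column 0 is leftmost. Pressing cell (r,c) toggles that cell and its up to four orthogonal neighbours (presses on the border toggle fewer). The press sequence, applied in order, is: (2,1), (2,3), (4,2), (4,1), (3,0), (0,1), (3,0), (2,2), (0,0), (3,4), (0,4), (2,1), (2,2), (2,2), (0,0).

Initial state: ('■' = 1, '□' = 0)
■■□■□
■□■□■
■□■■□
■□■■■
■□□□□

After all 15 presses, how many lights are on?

k=0  ■■□■□
■□■□■
■□■■□
■□■■■
■□□□□
k=1  ■■□■□
■■■□■
□■□■□
■■■■■
■□□□□
k=2  ■■□■□
■■■■■
□■■□■
■■■□■
■□□□□
k=3  ■■□■□
■■■■■
□■■□■
■■□□■
■■■■□
k=4  ■■□■□
■■■■■
□■■□■
■□□□■
□□□■□
k=5  ■■□■□
■■■■■
■■■□■
□■□□■
■□□■□
k=6  □□■■□
■□■■■
■■■□■
□■□□■
■□□■□
k=7  □□■■□
■□■■■
□■■□■
■□□□■
□□□■□
k=8  □□■■□
■□□■■
□□□■■
■□■□■
□□□■□
k=9  ■■■■□
□□□■■
□□□■■
■□■□■
□□□■□
k=10  ■■■■□
□□□■■
□□□■□
■□■■□
□□□■■
k=11  ■■■□■
□□□■□
□□□■□
■□■■□
□□□■■
k=12  ■■■□■
□■□■□
■■■■□
■■■■□
□□□■■
k=13  ■■■□■
□■■■□
■□□□□
■■□■□
□□□■■
k=14  ■■■□■
□■□■□
■■■■□
■■■■□
□□□■■
k=15  □□■□■
■■□■□
■■■■□
■■■■□
□□□■■

15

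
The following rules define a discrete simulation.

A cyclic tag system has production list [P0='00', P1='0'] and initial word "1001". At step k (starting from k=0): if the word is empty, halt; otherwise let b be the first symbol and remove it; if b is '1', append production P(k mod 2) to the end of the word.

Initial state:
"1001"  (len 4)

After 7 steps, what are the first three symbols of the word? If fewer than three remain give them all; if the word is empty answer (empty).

0) "1001"  (len 4)
1) "00100"  (len 5)
2) "0100"  (len 4)
3) "100"  (len 3)
4) "000"  (len 3)
5) "00"  (len 2)
6) "0"  (len 1)
7) (halted — word empty)

(empty)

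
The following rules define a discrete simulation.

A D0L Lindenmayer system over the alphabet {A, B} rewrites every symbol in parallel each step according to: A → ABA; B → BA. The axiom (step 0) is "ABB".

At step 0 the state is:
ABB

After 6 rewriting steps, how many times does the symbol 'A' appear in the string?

0) ABB
1) ABABABA
2) ABABAABABAABABAABA
3) ABABAABABAABAABABAABABAABAABABAABABAABAABABAABA
4) ABABAABABAABAABABAABABAABAABABAABAABABAABABAABAABABAABABAA…ABAABABAABABAABAABABAABABAABAABABAABAABABAABABAABAABABAABA  (len 123)
5) ABABAABABAABAABABAABABAABAABABAABAABABAABABAABAABABAABABAA…ABAABABAABABAABAABABAABABAABAABABAABAABABAABABAABAABABAABA  (len 322)
6) ABABAABABAABAABABAABABAABAABABAABAABABAABABAABAABABAABABAA…ABAABABAABABAABAABABAABABAABAABABAABAABABAABABAABAABABAABA  (len 843)

521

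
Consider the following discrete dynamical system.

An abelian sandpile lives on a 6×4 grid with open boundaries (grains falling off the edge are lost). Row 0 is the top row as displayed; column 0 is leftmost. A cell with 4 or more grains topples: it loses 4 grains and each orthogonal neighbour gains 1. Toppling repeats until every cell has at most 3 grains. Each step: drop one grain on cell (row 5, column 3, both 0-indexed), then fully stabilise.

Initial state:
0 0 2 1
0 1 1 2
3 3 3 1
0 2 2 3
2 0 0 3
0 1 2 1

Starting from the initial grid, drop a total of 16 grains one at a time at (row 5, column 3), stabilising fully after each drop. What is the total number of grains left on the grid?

35

0) 0 0 2 1
0 1 1 2
3 3 3 1
0 2 2 3
2 0 0 3
0 1 2 1
1) 0 0 2 1
0 1 1 2
3 3 3 1
0 2 2 3
2 0 0 3
0 1 2 2
2) 0 0 2 1
0 1 1 2
3 3 3 1
0 2 2 3
2 0 0 3
0 1 2 3
3) 0 0 2 1
0 1 1 2
3 3 3 2
0 2 3 0
2 0 1 1
0 1 3 1
4) 0 0 2 1
0 1 1 2
3 3 3 2
0 2 3 0
2 0 1 1
0 1 3 2
5) 0 0 2 1
0 1 1 2
3 3 3 2
0 2 3 0
2 0 1 1
0 1 3 3
6) 0 0 2 1
0 1 1 2
3 3 3 2
0 2 3 0
2 0 2 2
0 2 0 1
7) 0 0 2 1
0 1 1 2
3 3 3 2
0 2 3 0
2 0 2 2
0 2 0 2
8) 0 0 2 1
0 1 1 2
3 3 3 2
0 2 3 0
2 0 2 2
0 2 0 3
9) 0 0 2 1
0 1 1 2
3 3 3 2
0 2 3 0
2 0 2 3
0 2 1 0
10) 0 0 2 1
0 1 1 2
3 3 3 2
0 2 3 0
2 0 2 3
0 2 1 1
11) 0 0 2 1
0 1 1 2
3 3 3 2
0 2 3 0
2 0 2 3
0 2 1 2
12) 0 0 2 1
0 1 1 2
3 3 3 2
0 2 3 0
2 0 2 3
0 2 1 3
13) 0 0 2 1
0 1 1 2
3 3 3 2
0 2 3 1
2 0 3 0
0 2 2 1
14) 0 0 2 1
0 1 1 2
3 3 3 2
0 2 3 1
2 0 3 0
0 2 2 2
15) 0 0 2 1
0 1 1 2
3 3 3 2
0 2 3 1
2 0 3 0
0 2 2 3
16) 0 0 2 1
0 1 1 2
3 3 3 2
0 2 3 1
2 0 3 1
0 2 3 0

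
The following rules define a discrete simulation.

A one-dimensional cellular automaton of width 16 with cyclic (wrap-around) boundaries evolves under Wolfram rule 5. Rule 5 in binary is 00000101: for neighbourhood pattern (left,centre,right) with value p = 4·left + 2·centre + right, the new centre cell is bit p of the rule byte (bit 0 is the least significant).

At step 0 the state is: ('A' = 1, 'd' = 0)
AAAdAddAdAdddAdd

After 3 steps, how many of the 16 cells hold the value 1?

k=0  AAAdAddAdAdddAdd
k=1  ddddAddAdAdAdAdd
k=2  AAAdAddAdAdAdAdA
k=3  ddddAddAdAdAdAdd

5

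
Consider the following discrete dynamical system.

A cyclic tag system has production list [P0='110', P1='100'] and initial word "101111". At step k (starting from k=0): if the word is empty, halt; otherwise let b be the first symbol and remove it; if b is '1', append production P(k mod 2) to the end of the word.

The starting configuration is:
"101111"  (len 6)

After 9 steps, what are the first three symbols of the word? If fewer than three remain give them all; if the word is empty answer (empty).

t=0: "101111"  (len 6)
t=1: "01111110"  (len 8)
t=2: "1111110"  (len 7)
t=3: "111110110"  (len 9)
t=4: "11110110100"  (len 11)
t=5: "1110110100110"  (len 13)
t=6: "110110100110100"  (len 15)
t=7: "10110100110100110"  (len 17)
t=8: "0110100110100110100"  (len 19)
t=9: "110100110100110100"  (len 18)

110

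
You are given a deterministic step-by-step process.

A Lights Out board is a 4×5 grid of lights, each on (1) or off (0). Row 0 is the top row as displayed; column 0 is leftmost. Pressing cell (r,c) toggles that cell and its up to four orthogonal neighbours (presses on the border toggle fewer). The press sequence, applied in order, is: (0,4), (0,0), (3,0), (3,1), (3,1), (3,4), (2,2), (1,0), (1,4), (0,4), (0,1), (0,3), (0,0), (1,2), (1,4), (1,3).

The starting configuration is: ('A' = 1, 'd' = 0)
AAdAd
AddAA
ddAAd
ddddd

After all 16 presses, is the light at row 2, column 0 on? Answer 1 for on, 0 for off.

0

step 0: AAdAd
AddAA
ddAAd
ddddd
step 1: AAddA
AddAd
ddAAd
ddddd
step 2: ddddA
dddAd
ddAAd
ddddd
step 3: ddddA
dddAd
AdAAd
AAddd
step 4: ddddA
dddAd
AAAAd
ddAdd
step 5: ddddA
dddAd
AdAAd
AAddd
step 6: ddddA
dddAd
AdAAA
AAdAA
step 7: ddddA
ddAAd
AAddA
AAAAA
step 8: AdddA
AAAAd
dAddA
AAAAA
step 9: Adddd
AAAdA
dAddd
AAAAA
step 10: AddAA
AAAdd
dAddd
AAAAA
step 11: dAAAA
AdAdd
dAddd
AAAAA
step 12: dAddd
AdAAd
dAddd
AAAAA
step 13: Adddd
ddAAd
dAddd
AAAAA
step 14: AdAdd
dAddd
dAAdd
AAAAA
step 15: AdAdA
dAdAA
dAAdA
AAAAA
step 16: AdAAA
dAAdd
dAAAA
AAAAA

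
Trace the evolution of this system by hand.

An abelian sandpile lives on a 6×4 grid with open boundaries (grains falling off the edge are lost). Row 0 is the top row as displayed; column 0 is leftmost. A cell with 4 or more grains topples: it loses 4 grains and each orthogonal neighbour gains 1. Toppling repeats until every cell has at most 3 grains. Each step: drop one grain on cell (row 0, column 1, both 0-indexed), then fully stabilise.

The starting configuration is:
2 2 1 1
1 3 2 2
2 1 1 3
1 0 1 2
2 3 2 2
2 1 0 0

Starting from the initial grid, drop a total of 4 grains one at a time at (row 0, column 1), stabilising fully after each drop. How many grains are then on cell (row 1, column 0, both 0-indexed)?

2

t=0: 2 2 1 1
1 3 2 2
2 1 1 3
1 0 1 2
2 3 2 2
2 1 0 0
t=1: 2 3 1 1
1 3 2 2
2 1 1 3
1 0 1 2
2 3 2 2
2 1 0 0
t=2: 3 1 2 1
2 0 3 2
2 2 1 3
1 0 1 2
2 3 2 2
2 1 0 0
t=3: 3 2 2 1
2 0 3 2
2 2 1 3
1 0 1 2
2 3 2 2
2 1 0 0
t=4: 3 3 2 1
2 0 3 2
2 2 1 3
1 0 1 2
2 3 2 2
2 1 0 0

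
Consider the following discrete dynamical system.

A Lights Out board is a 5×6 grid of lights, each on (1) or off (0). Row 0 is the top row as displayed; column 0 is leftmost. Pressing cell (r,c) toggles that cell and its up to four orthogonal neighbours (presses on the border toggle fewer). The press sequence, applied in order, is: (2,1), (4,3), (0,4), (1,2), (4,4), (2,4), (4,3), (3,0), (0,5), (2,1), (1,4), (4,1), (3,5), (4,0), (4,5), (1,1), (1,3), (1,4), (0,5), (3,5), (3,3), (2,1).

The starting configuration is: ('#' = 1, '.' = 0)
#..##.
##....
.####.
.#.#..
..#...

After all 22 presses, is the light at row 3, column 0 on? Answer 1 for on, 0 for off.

0

0) #..##.
##....
.####.
.#.#..
..#...
1) #..##.
#.....
#..##.
...#..
..#...
2) #..##.
#.....
#..##.
......
...##.
3) #....#
#...#.
#..##.
......
...##.
4) #.#..#
#####.
#.###.
......
...##.
5) #.#..#
#####.
#.###.
....#.
.....#
6) #.#..#
####..
#.#..#
......
.....#
7) #.#..#
####..
#.#..#
...#..
..####
8) #.#..#
####..
..#..#
##.#..
#.####
9) #.#.#.
####.#
..#..#
##.#..
#.####
10) #.#.#.
#.##.#
##...#
#..#..
#.####
11) #.#...
#.#.#.
##..##
#..#..
#.####
12) #.#...
#.#.#.
##..##
##.#..
.#.###
13) #.#...
#.#.#.
##..#.
##.###
.#.##.
14) #.#...
#.#.#.
##..#.
.#.###
#..##.
15) #.#...
#.#.#.
##..#.
.#.##.
#..#.#
16) ###...
.#..#.
#...#.
.#.##.
#..#.#
17) ####..
.###..
#..##.
.#.##.
#..#.#
18) #####.
.##.##
#..#..
.#.##.
#..#.#
19) ####.#
.##.#.
#..#..
.#.##.
#..#.#
20) ####.#
.##.#.
#..#.#
.#.#.#
#..#..
21) ####.#
.##.#.
#....#
.##.##
#.....
22) ####.#
..#.#.
.##..#
..#.##
#.....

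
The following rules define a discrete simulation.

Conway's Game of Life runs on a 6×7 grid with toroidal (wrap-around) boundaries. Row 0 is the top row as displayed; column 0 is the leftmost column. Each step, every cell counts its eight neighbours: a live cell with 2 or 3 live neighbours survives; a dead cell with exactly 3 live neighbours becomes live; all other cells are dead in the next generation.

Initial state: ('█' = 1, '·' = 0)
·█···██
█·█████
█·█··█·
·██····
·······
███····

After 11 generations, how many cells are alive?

k=0  ·█···██
█·█████
█·█··█·
·██····
·······
███····
k=1  ·······
··██···
█····█·
·██····
█······
███···█
k=2  █··█···
·······
···█···
██····█
······█
██····█
k=3  ██····█
·······
█······
█·····█
·····█·
·█····█
k=4  ·█····█
·█····█
█·····█
█·····█
·····█·
·█···██
k=5  ·██···█
·█···██
·█···█·
█····█·
·····█·
·····██
k=6  ·██····
·█···██
·█··██·
····██·
····██·
█····██
k=7  ·██····
·█··███
█······
···█··█
·······
██··███
k=8  ··██···
·██··██
█···█··
·······
····█··
███··██
k=9  ···██··
███·███
██···██
·······
██···██
███·███
k=10  ·······
··█····
··█·█··
·······
··█·█··
··█····
k=11  ·······
···█···
···█···
·······
···█···
···█···

4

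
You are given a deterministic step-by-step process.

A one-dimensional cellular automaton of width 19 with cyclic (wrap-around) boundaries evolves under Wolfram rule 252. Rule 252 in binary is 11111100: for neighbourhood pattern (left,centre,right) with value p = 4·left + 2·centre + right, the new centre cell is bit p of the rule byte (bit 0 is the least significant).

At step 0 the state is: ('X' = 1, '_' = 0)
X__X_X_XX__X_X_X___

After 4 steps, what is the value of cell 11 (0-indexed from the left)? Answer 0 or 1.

0) X__X_X_XX__X_X_X___
1) XX_XXXXXXX_XXXXXX__
2) XXXXXXXXXXXXXXXXXX_
3) XXXXXXXXXXXXXXXXXXX
4) XXXXXXXXXXXXXXXXXXX

1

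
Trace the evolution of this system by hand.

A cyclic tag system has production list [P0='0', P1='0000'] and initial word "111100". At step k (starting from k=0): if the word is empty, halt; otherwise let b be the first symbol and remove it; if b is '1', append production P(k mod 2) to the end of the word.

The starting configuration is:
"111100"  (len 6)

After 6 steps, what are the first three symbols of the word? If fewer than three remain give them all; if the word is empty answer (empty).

gen 0: "111100"  (len 6)
gen 1: "111000"  (len 6)
gen 2: "110000000"  (len 9)
gen 3: "100000000"  (len 9)
gen 4: "000000000000"  (len 12)
gen 5: "00000000000"  (len 11)
gen 6: "0000000000"  (len 10)

000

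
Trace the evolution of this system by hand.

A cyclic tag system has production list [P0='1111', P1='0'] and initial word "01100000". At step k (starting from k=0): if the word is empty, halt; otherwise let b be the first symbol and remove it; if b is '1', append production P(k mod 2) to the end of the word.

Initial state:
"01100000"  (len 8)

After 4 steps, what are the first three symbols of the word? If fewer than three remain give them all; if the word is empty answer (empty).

t=0: "01100000"  (len 8)
t=1: "1100000"  (len 7)
t=2: "1000000"  (len 7)
t=3: "0000001111"  (len 10)
t=4: "000001111"  (len 9)

000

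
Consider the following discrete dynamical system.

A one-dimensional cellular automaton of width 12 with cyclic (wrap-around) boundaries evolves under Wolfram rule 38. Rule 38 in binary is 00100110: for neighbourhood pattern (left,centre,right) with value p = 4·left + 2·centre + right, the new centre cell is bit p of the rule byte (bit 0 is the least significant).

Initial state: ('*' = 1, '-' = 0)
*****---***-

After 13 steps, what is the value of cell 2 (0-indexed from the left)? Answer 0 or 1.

0

gen 0: *****---***-
gen 1: -------*---*
gen 2: ------**--**
gen 3: -----*---*--
gen 4: ----**--**--
gen 5: ---*---*----
gen 6: --**--**----
gen 7: -*---*------
gen 8: **--**------
gen 9: ---*-------*
gen 10: --**------**
gen 11: -*-------*--
gen 12: **------**--
gen 13: -------*---*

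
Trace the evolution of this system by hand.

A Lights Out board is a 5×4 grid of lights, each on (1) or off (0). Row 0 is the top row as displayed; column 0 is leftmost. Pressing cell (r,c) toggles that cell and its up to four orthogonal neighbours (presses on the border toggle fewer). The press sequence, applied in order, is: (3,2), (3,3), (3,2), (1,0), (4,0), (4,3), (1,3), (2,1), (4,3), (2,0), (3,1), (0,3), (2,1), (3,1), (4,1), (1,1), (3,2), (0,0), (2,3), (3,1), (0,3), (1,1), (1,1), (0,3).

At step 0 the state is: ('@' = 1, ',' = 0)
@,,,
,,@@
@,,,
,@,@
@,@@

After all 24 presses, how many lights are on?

gen 0: @,,,
,,@@
@,,,
,@,@
@,@@
gen 1: @,,,
,,@@
@,@,
,,@,
@,,@
gen 2: @,,,
,,@@
@,@@
,,,@
@,,,
gen 3: @,,,
,,@@
@,,@
,@@,
@,@,
gen 4: ,,,,
@@@@
,,,@
,@@,
@,@,
gen 5: ,,,,
@@@@
,,,@
@@@,
,@@,
gen 6: ,,,,
@@@@
,,,@
@@@@
,@,@
gen 7: ,,,@
@@,,
,,,,
@@@@
,@,@
gen 8: ,,,@
@,,,
@@@,
@,@@
,@,@
gen 9: ,,,@
@,,,
@@@,
@,@,
,@@,
gen 10: ,,,@
,,,,
,,@,
,,@,
,@@,
gen 11: ,,,@
,,,,
,@@,
@@,,
,,@,
gen 12: ,,@,
,,,@
,@@,
@@,,
,,@,
gen 13: ,,@,
,@,@
@,,,
@,,,
,,@,
gen 14: ,,@,
,@,@
@@,,
,@@,
,@@,
gen 15: ,,@,
,@,@
@@,,
,,@,
@,,,
gen 16: ,@@,
@,@@
@,,,
,,@,
@,,,
gen 17: ,@@,
@,@@
@,@,
,@,@
@,@,
gen 18: @,@,
,,@@
@,@,
,@,@
@,@,
gen 19: @,@,
,,@,
@,,@
,@,,
@,@,
gen 20: @,@,
,,@,
@@,@
@,@,
@@@,
gen 21: @,,@
,,@@
@@,@
@,@,
@@@,
gen 22: @@,@
@@,@
@,,@
@,@,
@@@,
gen 23: @,,@
,,@@
@@,@
@,@,
@@@,
gen 24: @,@,
,,@,
@@,@
@,@,
@@@,

11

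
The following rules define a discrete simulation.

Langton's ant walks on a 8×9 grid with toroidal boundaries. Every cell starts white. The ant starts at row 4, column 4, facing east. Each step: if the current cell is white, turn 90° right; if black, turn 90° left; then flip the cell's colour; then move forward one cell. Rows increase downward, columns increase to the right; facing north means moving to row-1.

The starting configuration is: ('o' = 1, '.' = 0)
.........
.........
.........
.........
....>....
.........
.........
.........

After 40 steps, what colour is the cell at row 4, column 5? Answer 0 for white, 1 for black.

step 0: .........
.........
.........
.........
....>....
.........
.........
.........
step 1: .........
.........
.........
.........
....o....
....v....
.........
.........
step 2: .........
.........
.........
.........
....o....
...<o....
.........
.........
step 3: .........
.........
.........
.........
...^o....
...oo....
.........
.........
step 4: .........
.........
.........
.........
...o>....
...oo....
.........
.........
step 5: .........
.........
.........
....^....
...o.....
...oo....
.........
.........
step 6: .........
.........
.........
....o>...
...o.....
...oo....
.........
.........
step 7: .........
.........
.........
....oo...
...o.v...
...oo....
.........
.........
step 8: .........
.........
.........
....oo...
...o<o...
...oo....
.........
.........
step 9: .........
.........
.........
....^o...
...ooo...
...oo....
.........
.........
step 10: .........
.........
.........
...<.o...
...ooo...
...oo....
.........
.........
step 11: .........
.........
...^.....
...o.o...
...ooo...
...oo....
.........
.........
step 12: .........
.........
...o>....
...o.o...
...ooo...
...oo....
.........
.........
step 13: .........
.........
...oo....
...ovo...
...ooo...
...oo....
.........
.........
step 14: .........
.........
...oo....
...<oo...
...ooo...
...oo....
.........
.........
step 15: .........
.........
...oo....
....oo...
...voo...
...oo....
.........
.........
step 16: .........
.........
...oo....
....oo...
....>o...
...oo....
.........
.........
step 17: .........
.........
...oo....
....^o...
.....o...
...oo....
.........
.........
step 18: .........
.........
...oo....
...<.o...
.....o...
...oo....
.........
.........
step 19: .........
.........
...^o....
...o.o...
.....o...
...oo....
.........
.........
step 20: .........
.........
..<.o....
...o.o...
.....o...
...oo....
.........
.........
step 21: .........
..^......
..o.o....
...o.o...
.....o...
...oo....
.........
.........
step 22: .........
..o>.....
..o.o....
...o.o...
.....o...
...oo....
.........
.........
step 23: .........
..oo.....
..ovo....
...o.o...
.....o...
...oo....
.........
.........
step 24: .........
..oo.....
..<oo....
...o.o...
.....o...
...oo....
.........
.........
step 25: .........
..oo.....
...oo....
..vo.o...
.....o...
...oo....
.........
.........
step 26: .........
..oo.....
...oo....
.<oo.o...
.....o...
...oo....
.........
.........
step 27: .........
..oo.....
.^.oo....
.ooo.o...
.....o...
...oo....
.........
.........
step 28: .........
..oo.....
.o>oo....
.ooo.o...
.....o...
...oo....
.........
.........
step 29: .........
..oo.....
.oooo....
.ovo.o...
.....o...
...oo....
.........
.........
step 30: .........
..oo.....
.oooo....
.o.>.o...
.....o...
...oo....
.........
.........
step 31: .........
..oo.....
.oo^o....
.o...o...
.....o...
...oo....
.........
.........
step 32: .........
..oo.....
.o<.o....
.o...o...
.....o...
...oo....
.........
.........
step 33: .........
..oo.....
.o..o....
.ov..o...
.....o...
...oo....
.........
.........
step 34: .........
..oo.....
.o..o....
.<o..o...
.....o...
...oo....
.........
.........
step 35: .........
..oo.....
.o..o....
..o..o...
.v...o...
...oo....
.........
.........
step 36: .........
..oo.....
.o..o....
..o..o...
<o...o...
...oo....
.........
.........
step 37: .........
..oo.....
.o..o....
^.o..o...
oo...o...
...oo....
.........
.........
step 38: .........
..oo.....
.o..o....
o>o..o...
oo...o...
...oo....
.........
.........
step 39: .........
..oo.....
.o..o....
ooo..o...
ov...o...
...oo....
.........
.........
step 40: .........
..oo.....
.o..o....
ooo..o...
o.>..o...
...oo....
.........
.........

1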